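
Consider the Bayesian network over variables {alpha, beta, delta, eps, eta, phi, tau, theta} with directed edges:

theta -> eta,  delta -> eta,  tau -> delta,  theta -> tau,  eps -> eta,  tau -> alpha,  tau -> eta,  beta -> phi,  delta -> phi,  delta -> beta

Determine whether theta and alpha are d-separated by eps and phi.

No — theta and alpha are not d-separated given {eps, phi}.

We examine all 3 paths between theta and alpha:
Path 1: theta → eta ← tau → alpha
  eta is a collider here and neither eta nor any of its descendants is conditioned on, so the collider stays closed — the path is blocked at eta.
Path 2: theta → eta ← delta ← tau → alpha
  eta is a collider here and neither eta nor any of its descendants is conditioned on, so the collider stays closed — the path is blocked at eta.
Path 3: theta → tau → alpha
  tau is a chain and tau is not conditioned on — no node blocks this path, so it is active.
Since the path theta → tau → alpha is active, theta and alpha are not d-separated given {eps, phi}.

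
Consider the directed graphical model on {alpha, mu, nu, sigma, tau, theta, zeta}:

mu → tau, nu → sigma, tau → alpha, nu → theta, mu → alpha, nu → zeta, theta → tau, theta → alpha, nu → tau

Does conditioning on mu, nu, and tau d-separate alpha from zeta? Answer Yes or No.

There are 6 undirected paths between alpha and zeta; checking each against the conditioning set {mu, nu, tau}:
Path 1: alpha ← mu → tau ← theta ← nu → zeta
  mu is a fork here and mu is conditioned on, so the path is blocked at mu.
Path 2: alpha ← mu → tau ← nu → zeta
  mu is a fork here and mu is conditioned on, so the path is blocked at mu.
Path 3: alpha ← tau ← theta ← nu → zeta
  tau is a chain here and tau is conditioned on, so the path is blocked at tau.
Path 4: alpha ← tau ← nu → zeta
  tau is a chain here and tau is conditioned on, so the path is blocked at tau.
Path 5: alpha ← theta → tau ← nu → zeta
  nu is a fork here and nu is conditioned on, so the path is blocked at nu.
Path 6: alpha ← theta ← nu → zeta
  nu is a fork here and nu is conditioned on, so the path is blocked at nu.
All paths are blocked; alpha ⊥ zeta | {mu, nu, tau} holds.

Yes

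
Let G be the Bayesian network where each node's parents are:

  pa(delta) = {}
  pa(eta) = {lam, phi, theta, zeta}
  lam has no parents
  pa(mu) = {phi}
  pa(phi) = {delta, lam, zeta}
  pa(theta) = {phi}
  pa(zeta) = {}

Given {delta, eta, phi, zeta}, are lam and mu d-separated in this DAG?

There are 4 undirected paths between lam and mu; checking each against the conditioning set {delta, eta, phi, zeta}:
Path 1: lam → phi → mu
  phi is a chain here and phi is conditioned on, so the path is blocked at phi.
Path 2: lam → eta ← zeta → phi → mu
  zeta is a fork here and zeta is conditioned on, so the path is blocked at zeta.
Path 3: lam → eta ← phi → mu
  phi is a fork here and phi is conditioned on, so the path is blocked at phi.
Path 4: lam → eta ← theta ← phi → mu
  phi is a fork here and phi is conditioned on, so the path is blocked at phi.
Every path is blocked, so lam and mu are d-separated given {delta, eta, phi, zeta}.

Yes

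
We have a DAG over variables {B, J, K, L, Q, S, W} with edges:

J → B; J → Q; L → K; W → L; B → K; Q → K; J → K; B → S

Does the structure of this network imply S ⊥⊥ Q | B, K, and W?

Yes

Enumerating the 4 paths from S to Q and testing each for blocking by {B, K, W}:
Path 1: S ← B ← J → Q
  B is a chain here and B is conditioned on, so the path is blocked at B.
Path 2: S ← B ← J → K ← Q
  B is a chain here and B is conditioned on, so the path is blocked at B.
Path 3: S ← B → K ← Q
  B is a fork here and B is conditioned on, so the path is blocked at B.
Path 4: S ← B → K ← J → Q
  B is a fork here and B is conditioned on, so the path is blocked at B.
Every path is blocked, so S and Q are d-separated given {B, K, W}.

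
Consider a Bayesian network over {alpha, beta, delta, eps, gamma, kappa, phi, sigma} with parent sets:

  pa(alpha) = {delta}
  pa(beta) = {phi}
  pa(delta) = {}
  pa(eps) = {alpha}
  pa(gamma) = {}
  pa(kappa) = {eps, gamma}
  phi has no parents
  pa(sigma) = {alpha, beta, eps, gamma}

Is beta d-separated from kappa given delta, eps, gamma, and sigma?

Yes — beta and kappa are d-separated given {delta, eps, gamma, sigma}.

We examine all 3 paths between beta and kappa:
Path 1: beta → sigma ← eps → kappa
  eps is a fork here and eps is conditioned on, so the path is blocked at eps.
Path 2: beta → sigma ← alpha → eps → kappa
  eps is a chain here and eps is conditioned on, so the path is blocked at eps.
Path 3: beta → sigma ← gamma → kappa
  gamma is a fork here and gamma is conditioned on, so the path is blocked at gamma.
Since every path is blocked, d-separation holds.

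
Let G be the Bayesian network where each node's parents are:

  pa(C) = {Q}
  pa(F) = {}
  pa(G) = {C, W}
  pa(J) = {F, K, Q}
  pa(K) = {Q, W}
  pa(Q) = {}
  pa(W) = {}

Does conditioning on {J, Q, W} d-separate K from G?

Yes — K and G are d-separated given {J, Q, W}.

We examine all 3 paths between K and G:
Path 1: K → J ← Q → C → G
  Q is a fork here and Q is conditioned on, so the path is blocked at Q.
Path 2: K ← Q → C → G
  Q is a fork here and Q is conditioned on, so the path is blocked at Q.
Path 3: K ← W → G
  W is a fork here and W is conditioned on, so the path is blocked at W.
All paths are blocked; K ⊥ G | {J, Q, W} holds.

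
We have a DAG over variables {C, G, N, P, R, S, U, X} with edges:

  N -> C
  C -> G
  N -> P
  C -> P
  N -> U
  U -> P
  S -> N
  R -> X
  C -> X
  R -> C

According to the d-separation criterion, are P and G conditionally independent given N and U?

Enumerating the 3 paths from P to G and testing each for blocking by {N, U}:
Path 1: P ← N → C → G
  N is a fork here and N is conditioned on, so the path is blocked at N.
Path 2: P ← U ← N → C → G
  U is a chain here and U is conditioned on, so the path is blocked at U.
Path 3: P ← C → G
  C is a fork and C is not conditioned on — no node blocks this path, so it is active.
At least one path is unblocked, so d-separation fails.

No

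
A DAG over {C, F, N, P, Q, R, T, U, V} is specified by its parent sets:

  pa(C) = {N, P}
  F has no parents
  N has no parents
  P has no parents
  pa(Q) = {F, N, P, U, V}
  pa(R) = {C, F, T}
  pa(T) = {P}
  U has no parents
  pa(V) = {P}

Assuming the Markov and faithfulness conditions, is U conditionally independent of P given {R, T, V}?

Yes — U and P are d-separated given {R, T, V}.

We examine all 6 paths between U and P:
  1. U → Q ← F → R ← C ← P — Q:collider[blocks]; F:fork[open]; R:collider[open]; C:chain[open] ⇒ blocked
  2. U → Q ← F → R ← T ← P — Q:collider[blocks]; F:fork[open]; R:collider[open]; T:chain[blocks] ⇒ blocked
  3. U → Q ← N → C → R ← T ← P — Q:collider[blocks]; N:fork[open]; C:chain[open]; R:collider[open]; T:chain[blocks] ⇒ blocked
  4. U → Q ← N → C ← P — Q:collider[blocks]; N:fork[open]; C:collider[open] ⇒ blocked
  5. U → Q ← V ← P — Q:collider[blocks]; V:chain[blocks] ⇒ blocked
  6. U → Q ← P — Q:collider[blocks] ⇒ blocked
Since every path is blocked, d-separation holds.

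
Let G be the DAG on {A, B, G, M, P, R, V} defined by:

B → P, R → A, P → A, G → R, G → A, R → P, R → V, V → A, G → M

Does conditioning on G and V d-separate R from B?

Yes

4 paths connect R and B; each must be blocked for d-separation to hold:
Path 1: R → A ← P ← B
  A is a collider here and neither A nor any of its descendants is conditioned on, so the collider stays closed — the path is blocked at A.
Path 2: R → P ← B
  P is a collider here and neither P nor any of its descendants is conditioned on, so the collider stays closed — the path is blocked at P.
Path 3: R ← G → A ← P ← B
  G is a fork here and G is conditioned on, so the path is blocked at G.
Path 4: R → V → A ← P ← B
  V is a chain here and V is conditioned on, so the path is blocked at V.
Since every path is blocked, d-separation holds.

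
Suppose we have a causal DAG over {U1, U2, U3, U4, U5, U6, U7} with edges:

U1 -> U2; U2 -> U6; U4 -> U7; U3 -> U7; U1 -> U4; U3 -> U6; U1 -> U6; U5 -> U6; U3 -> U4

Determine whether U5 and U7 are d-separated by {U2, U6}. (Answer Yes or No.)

No

There are 6 undirected paths between U5 and U7; checking each against the conditioning set {U2, U6}:
  1. U5 → U6 ← U1 → U4 → U7 — U6:collider[open]; U1:fork[open]; U4:chain[open] ⇒ active
  2. U5 → U6 ← U1 → U4 ← U3 → U7 — U6:collider[open]; U1:fork[open]; U4:collider[blocks]; U3:fork[open] ⇒ blocked
  3. U5 → U6 ← U2 ← U1 → U4 → U7 — U6:collider[open]; U2:chain[blocks]; U1:fork[open]; U4:chain[open] ⇒ blocked
  4. U5 → U6 ← U2 ← U1 → U4 ← U3 → U7 — U6:collider[open]; U2:chain[blocks]; U1:fork[open]; U4:collider[blocks]; U3:fork[open] ⇒ blocked
  5. U5 → U6 ← U3 → U4 → U7 — U6:collider[open]; U3:fork[open]; U4:chain[open] ⇒ active
  6. U5 → U6 ← U3 → U7 — U6:collider[open]; U3:fork[open] ⇒ active
Because an active path exists, U5 and U7 are not d-separated.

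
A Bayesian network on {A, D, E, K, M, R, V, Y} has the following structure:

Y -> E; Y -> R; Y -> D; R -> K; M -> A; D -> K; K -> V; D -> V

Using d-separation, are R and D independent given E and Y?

Yes

3 paths connect R and D; each must be blocked for d-separation to hold:
Path 1: R ← Y → D
  Y is a fork here and Y is conditioned on, so the path is blocked at Y.
Path 2: R → K → V ← D
  V is a collider here and neither V nor any of its descendants is conditioned on, so the collider stays closed — the path is blocked at V.
Path 3: R → K ← D
  K is a collider here and neither K nor any of its descendants is conditioned on, so the collider stays closed — the path is blocked at K.
Since every path is blocked, d-separation holds.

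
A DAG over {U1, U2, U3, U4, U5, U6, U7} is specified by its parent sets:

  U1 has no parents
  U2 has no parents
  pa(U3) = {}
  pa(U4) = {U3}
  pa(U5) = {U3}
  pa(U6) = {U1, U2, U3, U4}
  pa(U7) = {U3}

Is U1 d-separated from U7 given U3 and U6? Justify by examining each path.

Enumerating the 2 paths from U1 to U7 and testing each for blocking by {U3, U6}:
Path 1: U1 → U6 ← U4 ← U3 → U7
  U3 is a fork here and U3 is conditioned on, so the path is blocked at U3.
Path 2: U1 → U6 ← U3 → U7
  U3 is a fork here and U3 is conditioned on, so the path is blocked at U3.
Since every path is blocked, d-separation holds.

Yes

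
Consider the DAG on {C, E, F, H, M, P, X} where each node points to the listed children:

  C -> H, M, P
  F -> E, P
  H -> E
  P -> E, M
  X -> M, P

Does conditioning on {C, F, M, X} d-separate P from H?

Yes

5 paths connect P and H; each must be blocked for d-separation to hold:
  1. P → E ← H — E:collider[blocks] ⇒ blocked
  2. P ← F → E ← H — F:fork[blocks]; E:collider[blocks] ⇒ blocked
  3. P ← C → H — C:fork[blocks] ⇒ blocked
  4. P ← X → M ← C → H — X:fork[blocks]; M:collider[open]; C:fork[blocks] ⇒ blocked
  5. P → M ← C → H — M:collider[open]; C:fork[blocks] ⇒ blocked
Every path is blocked, so P and H are d-separated given {C, F, M, X}.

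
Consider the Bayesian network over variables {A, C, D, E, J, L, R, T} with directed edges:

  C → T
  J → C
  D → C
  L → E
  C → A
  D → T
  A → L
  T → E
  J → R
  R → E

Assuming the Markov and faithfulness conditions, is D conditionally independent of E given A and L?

No

We examine all 6 paths between D and E:
Path 1: D → C → T → E
  C is a chain and C is not conditioned on; T is a chain and T is not conditioned on — no node blocks this path, so it is active.
Path 2: D → C ← J → R → E
  C is a collider and its descendant L is conditioned on, which opens it; J is a fork and J is not conditioned on; R is a chain and R is not conditioned on — no node blocks this path, so it is active.
Path 3: D → C → A → L → E
  A is a chain here and A is conditioned on, so the path is blocked at A.
Path 4: D → T ← C ← J → R → E
  T is a collider here and neither T nor any of its descendants is conditioned on, so the collider stays closed — the path is blocked at T.
Path 5: D → T ← C → A → L → E
  T is a collider here and neither T nor any of its descendants is conditioned on, so the collider stays closed — the path is blocked at T.
Path 6: D → T → E
  T is a chain and T is not conditioned on — no node blocks this path, so it is active.
Because an active path exists, D and E are not d-separated.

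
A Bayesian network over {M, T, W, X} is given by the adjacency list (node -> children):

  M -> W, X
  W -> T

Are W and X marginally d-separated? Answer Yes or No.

Only one path connects W and X:
Path 1: W ← M → X
  M is a fork and M is not conditioned on — no node blocks this path, so it is active.
Because an active path exists, W and X are not d-separated.

No — W and X are not d-separated given ∅.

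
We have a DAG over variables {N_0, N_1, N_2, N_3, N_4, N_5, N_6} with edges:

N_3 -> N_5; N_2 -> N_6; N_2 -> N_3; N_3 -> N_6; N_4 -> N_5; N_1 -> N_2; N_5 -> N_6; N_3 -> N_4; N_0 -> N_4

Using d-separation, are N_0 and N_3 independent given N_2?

Yes

Enumerating the 4 paths from N_0 to N_3 and testing each for blocking by {N_2}:
  1. N_0 → N_4 ← N_3 — N_4:collider[blocks] ⇒ blocked
  2. N_0 → N_4 → N_5 → N_6 ← N_2 → N_3 — N_4:chain[open]; N_5:chain[open]; N_6:collider[blocks]; N_2:fork[blocks] ⇒ blocked
  3. N_0 → N_4 → N_5 → N_6 ← N_3 — N_4:chain[open]; N_5:chain[open]; N_6:collider[blocks] ⇒ blocked
  4. N_0 → N_4 → N_5 ← N_3 — N_4:chain[open]; N_5:collider[blocks] ⇒ blocked
Every path is blocked, so N_0 and N_3 are d-separated given {N_2}.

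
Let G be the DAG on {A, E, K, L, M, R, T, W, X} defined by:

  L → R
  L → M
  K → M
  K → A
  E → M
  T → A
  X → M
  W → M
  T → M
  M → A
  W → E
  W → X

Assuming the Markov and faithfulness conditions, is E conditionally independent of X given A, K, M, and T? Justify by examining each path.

No — E and X are not d-separated given {A, K, M, T}.

We examine all 4 paths between E and X:
Path 1: E → M ← W → X
  M is a collider and M is conditioned on, which opens it; W is a fork and W is not conditioned on — no node blocks this path, so it is active.
Path 2: E → M ← X
  M is a collider and M is conditioned on, which opens it — no node blocks this path, so it is active.
Path 3: E ← W → M ← X
  W is a fork and W is not conditioned on; M is a collider and M is conditioned on, which opens it — no node blocks this path, so it is active.
Path 4: E ← W → X
  W is a fork and W is not conditioned on — no node blocks this path, so it is active.
Since the path E → M ← W → X is active, E and X are not d-separated given {A, K, M, T}.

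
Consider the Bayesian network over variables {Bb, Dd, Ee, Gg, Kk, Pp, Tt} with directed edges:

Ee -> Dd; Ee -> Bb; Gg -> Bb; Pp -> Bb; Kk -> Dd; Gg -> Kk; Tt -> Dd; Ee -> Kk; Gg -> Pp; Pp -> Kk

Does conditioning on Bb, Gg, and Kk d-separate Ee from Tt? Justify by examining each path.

Yes — Ee and Tt are d-separated given {Bb, Gg, Kk}.

6 paths connect Ee and Tt; each must be blocked for d-separation to hold:
Path 1: Ee → Bb ← Gg → Kk → Dd ← Tt
  Gg is a fork here and Gg is conditioned on, so the path is blocked at Gg.
Path 2: Ee → Bb ← Gg → Pp → Kk → Dd ← Tt
  Gg is a fork here and Gg is conditioned on, so the path is blocked at Gg.
Path 3: Ee → Bb ← Pp → Kk → Dd ← Tt
  Kk is a chain here and Kk is conditioned on, so the path is blocked at Kk.
Path 4: Ee → Bb ← Pp ← Gg → Kk → Dd ← Tt
  Gg is a fork here and Gg is conditioned on, so the path is blocked at Gg.
Path 5: Ee → Kk → Dd ← Tt
  Kk is a chain here and Kk is conditioned on, so the path is blocked at Kk.
Path 6: Ee → Dd ← Tt
  Dd is a collider here and neither Dd nor any of its descendants is conditioned on, so the collider stays closed — the path is blocked at Dd.
Since every path is blocked, d-separation holds.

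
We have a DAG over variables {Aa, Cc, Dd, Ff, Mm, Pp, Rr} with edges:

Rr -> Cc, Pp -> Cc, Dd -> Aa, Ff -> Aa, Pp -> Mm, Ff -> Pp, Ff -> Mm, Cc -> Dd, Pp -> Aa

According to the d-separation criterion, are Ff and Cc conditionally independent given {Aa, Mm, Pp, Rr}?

No

Enumerating the 6 paths from Ff to Cc and testing each for blocking by {Aa, Mm, Pp, Rr}:
Path 1: Ff → Aa ← Dd ← Cc
  Aa is a collider and Aa is conditioned on, which opens it; Dd is a chain and Dd is not conditioned on — no node blocks this path, so it is active.
Path 2: Ff → Aa ← Pp → Cc
  Pp is a fork here and Pp is conditioned on, so the path is blocked at Pp.
Path 3: Ff → Pp → Aa ← Dd ← Cc
  Pp is a chain here and Pp is conditioned on, so the path is blocked at Pp.
Path 4: Ff → Pp → Cc
  Pp is a chain here and Pp is conditioned on, so the path is blocked at Pp.
Path 5: Ff → Mm ← Pp → Aa ← Dd ← Cc
  Pp is a fork here and Pp is conditioned on, so the path is blocked at Pp.
Path 6: Ff → Mm ← Pp → Cc
  Pp is a fork here and Pp is conditioned on, so the path is blocked at Pp.
At least one path is unblocked, so d-separation fails.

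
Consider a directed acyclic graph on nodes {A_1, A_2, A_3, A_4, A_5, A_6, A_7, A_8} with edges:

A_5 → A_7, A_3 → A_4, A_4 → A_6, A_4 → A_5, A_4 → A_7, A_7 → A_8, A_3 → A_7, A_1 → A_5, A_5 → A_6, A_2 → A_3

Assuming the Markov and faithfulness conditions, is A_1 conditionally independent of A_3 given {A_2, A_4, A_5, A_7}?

Yes

There are 6 undirected paths between A_1 and A_3; checking each against the conditioning set {A_2, A_4, A_5, A_7}:
  1. A_1 → A_5 ← A_4 ← A_3 — A_5:collider[open]; A_4:chain[blocks] ⇒ blocked
  2. A_1 → A_5 ← A_4 → A_7 ← A_3 — A_5:collider[open]; A_4:fork[blocks]; A_7:collider[open] ⇒ blocked
  3. A_1 → A_5 → A_6 ← A_4 ← A_3 — A_5:chain[blocks]; A_6:collider[blocks]; A_4:chain[blocks] ⇒ blocked
  4. A_1 → A_5 → A_6 ← A_4 → A_7 ← A_3 — A_5:chain[blocks]; A_6:collider[blocks]; A_4:fork[blocks]; A_7:collider[open] ⇒ blocked
  5. A_1 → A_5 → A_7 ← A_4 ← A_3 — A_5:chain[blocks]; A_7:collider[open]; A_4:chain[blocks] ⇒ blocked
  6. A_1 → A_5 → A_7 ← A_3 — A_5:chain[blocks]; A_7:collider[open] ⇒ blocked
Since every path is blocked, d-separation holds.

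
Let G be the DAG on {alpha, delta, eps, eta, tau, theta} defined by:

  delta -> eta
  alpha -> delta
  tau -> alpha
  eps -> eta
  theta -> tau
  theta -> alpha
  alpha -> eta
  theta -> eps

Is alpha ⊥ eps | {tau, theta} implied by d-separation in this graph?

Yes — alpha and eps are d-separated given {tau, theta}.

We examine all 4 paths between alpha and eps:
  1. alpha → delta → eta ← eps — delta:chain[open]; eta:collider[blocks] ⇒ blocked
  2. alpha ← theta → eps — theta:fork[blocks] ⇒ blocked
  3. alpha → eta ← eps — eta:collider[blocks] ⇒ blocked
  4. alpha ← tau ← theta → eps — tau:chain[blocks]; theta:fork[blocks] ⇒ blocked
Every path is blocked, so alpha and eps are d-separated given {tau, theta}.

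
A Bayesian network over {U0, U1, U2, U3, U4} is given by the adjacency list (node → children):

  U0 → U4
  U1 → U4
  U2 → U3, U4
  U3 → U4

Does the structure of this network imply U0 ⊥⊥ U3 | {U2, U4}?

2 paths connect U0 and U3; each must be blocked for d-separation to hold:
  1. U0 → U4 ← U2 → U3 — U4:collider[open]; U2:fork[blocks] ⇒ blocked
  2. U0 → U4 ← U3 — U4:collider[open] ⇒ active
At least one path is unblocked, so d-separation fails.

No — U0 and U3 are not d-separated given {U2, U4}.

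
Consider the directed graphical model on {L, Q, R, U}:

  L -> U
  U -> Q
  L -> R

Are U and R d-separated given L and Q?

Yes

There is one path between U and R:
Path 1: U ← L → R
  L is a fork here and L is conditioned on, so the path is blocked at L.
Every path is blocked, so U and R are d-separated given {L, Q}.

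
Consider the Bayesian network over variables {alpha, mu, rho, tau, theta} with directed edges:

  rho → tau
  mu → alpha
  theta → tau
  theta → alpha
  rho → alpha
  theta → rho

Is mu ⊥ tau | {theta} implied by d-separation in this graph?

We examine all 4 paths between mu and tau:
Path 1: mu → alpha ← rho → tau
  alpha is a collider here and neither alpha nor any of its descendants is conditioned on, so the collider stays closed — the path is blocked at alpha.
Path 2: mu → alpha ← rho ← theta → tau
  alpha is a collider here and neither alpha nor any of its descendants is conditioned on, so the collider stays closed — the path is blocked at alpha.
Path 3: mu → alpha ← theta → tau
  alpha is a collider here and neither alpha nor any of its descendants is conditioned on, so the collider stays closed — the path is blocked at alpha.
Path 4: mu → alpha ← theta → rho → tau
  alpha is a collider here and neither alpha nor any of its descendants is conditioned on, so the collider stays closed — the path is blocked at alpha.
Every path is blocked, so mu and tau are d-separated given {theta}.

Yes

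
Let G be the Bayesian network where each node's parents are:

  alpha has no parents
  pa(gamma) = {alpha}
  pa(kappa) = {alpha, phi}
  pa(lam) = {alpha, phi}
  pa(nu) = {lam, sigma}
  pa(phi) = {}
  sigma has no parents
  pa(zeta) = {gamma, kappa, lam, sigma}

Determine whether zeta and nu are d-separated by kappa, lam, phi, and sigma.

There are 6 undirected paths between zeta and nu; checking each against the conditioning set {kappa, lam, phi, sigma}:
  1. zeta ← lam → nu — lam:fork[blocks] ⇒ blocked
  2. zeta ← sigma → nu — sigma:fork[blocks] ⇒ blocked
  3. zeta ← gamma ← alpha → lam → nu — gamma:chain[open]; alpha:fork[open]; lam:chain[blocks] ⇒ blocked
  4. zeta ← gamma ← alpha → kappa ← phi → lam → nu — gamma:chain[open]; alpha:fork[open]; kappa:collider[open]; phi:fork[blocks]; lam:chain[blocks] ⇒ blocked
  5. zeta ← kappa ← phi → lam → nu — kappa:chain[blocks]; phi:fork[blocks]; lam:chain[blocks] ⇒ blocked
  6. zeta ← kappa ← alpha → lam → nu — kappa:chain[blocks]; alpha:fork[open]; lam:chain[blocks] ⇒ blocked
Every path is blocked, so zeta and nu are d-separated given {kappa, lam, phi, sigma}.

Yes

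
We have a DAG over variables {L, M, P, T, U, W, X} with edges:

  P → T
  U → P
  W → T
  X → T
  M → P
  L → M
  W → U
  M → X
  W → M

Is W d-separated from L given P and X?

Enumerating the 5 paths from W to L and testing each for blocking by {P, X}:
  1. W → T ← X ← M ← L — T:collider[blocks]; X:chain[blocks]; M:chain[open] ⇒ blocked
  2. W → T ← P ← M ← L — T:collider[blocks]; P:chain[blocks]; M:chain[open] ⇒ blocked
  3. W → U → P → T ← X ← M ← L — U:chain[open]; P:chain[blocks]; T:collider[blocks]; X:chain[blocks]; M:chain[open] ⇒ blocked
  4. W → U → P ← M ← L — U:chain[open]; P:collider[open]; M:chain[open] ⇒ active
  5. W → M ← L — M:collider[open] ⇒ active
Since the path W → U → P ← M ← L is active, W and L are not d-separated given {P, X}.

No — W and L are not d-separated given {P, X}.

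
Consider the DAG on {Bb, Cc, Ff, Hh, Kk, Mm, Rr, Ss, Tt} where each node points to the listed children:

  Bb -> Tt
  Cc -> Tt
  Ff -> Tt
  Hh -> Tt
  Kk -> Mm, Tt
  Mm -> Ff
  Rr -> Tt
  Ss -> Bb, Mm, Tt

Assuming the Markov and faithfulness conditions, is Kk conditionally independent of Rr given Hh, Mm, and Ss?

Enumerating the 4 paths from Kk to Rr and testing each for blocking by {Hh, Mm, Ss}:
  1. Kk → Tt ← Rr — Tt:collider[blocks] ⇒ blocked
  2. Kk → Mm → Ff → Tt ← Rr — Mm:chain[blocks]; Ff:chain[open]; Tt:collider[blocks] ⇒ blocked
  3. Kk → Mm ← Ss → Tt ← Rr — Mm:collider[open]; Ss:fork[blocks]; Tt:collider[blocks] ⇒ blocked
  4. Kk → Mm ← Ss → Bb → Tt ← Rr — Mm:collider[open]; Ss:fork[blocks]; Bb:chain[open]; Tt:collider[blocks] ⇒ blocked
Every path is blocked, so Kk and Rr are d-separated given {Hh, Mm, Ss}.

Yes — Kk and Rr are d-separated given {Hh, Mm, Ss}.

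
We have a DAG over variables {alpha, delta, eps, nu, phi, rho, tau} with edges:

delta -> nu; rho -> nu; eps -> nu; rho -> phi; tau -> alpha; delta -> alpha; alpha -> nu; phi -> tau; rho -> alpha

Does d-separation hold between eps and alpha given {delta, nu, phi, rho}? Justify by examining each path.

No

There are 4 undirected paths between eps and alpha; checking each against the conditioning set {delta, nu, phi, rho}:
Path 1: eps → nu ← delta → alpha
  delta is a fork here and delta is conditioned on, so the path is blocked at delta.
Path 2: eps → nu ← rho → phi → tau → alpha
  rho is a fork here and rho is conditioned on, so the path is blocked at rho.
Path 3: eps → nu ← rho → alpha
  rho is a fork here and rho is conditioned on, so the path is blocked at rho.
Path 4: eps → nu ← alpha
  nu is a collider and nu is conditioned on, which opens it — no node blocks this path, so it is active.
Because an active path exists, eps and alpha are not d-separated.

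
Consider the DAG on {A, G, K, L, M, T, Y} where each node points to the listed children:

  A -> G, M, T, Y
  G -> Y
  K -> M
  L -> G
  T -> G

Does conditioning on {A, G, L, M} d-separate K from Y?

Enumerating the 3 paths from K to Y and testing each for blocking by {A, G, L, M}:
Path 1: K → M ← A → G → Y
  A is a fork here and A is conditioned on, so the path is blocked at A.
Path 2: K → M ← A → Y
  A is a fork here and A is conditioned on, so the path is blocked at A.
Path 3: K → M ← A → T → G → Y
  A is a fork here and A is conditioned on, so the path is blocked at A.
Since every path is blocked, d-separation holds.

Yes — K and Y are d-separated given {A, G, L, M}.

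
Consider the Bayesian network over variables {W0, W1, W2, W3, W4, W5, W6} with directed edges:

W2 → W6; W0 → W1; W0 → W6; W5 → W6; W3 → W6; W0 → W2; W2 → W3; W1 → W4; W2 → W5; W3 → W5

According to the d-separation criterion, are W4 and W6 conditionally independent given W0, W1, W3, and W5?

Yes

We examine all 6 paths between W4 and W6:
Path 1: W4 ← W1 ← W0 → W6
  W1 is a chain here and W1 is conditioned on, so the path is blocked at W1.
Path 2: W4 ← W1 ← W0 → W2 → W6
  W1 is a chain here and W1 is conditioned on, so the path is blocked at W1.
Path 3: W4 ← W1 ← W0 → W2 → W3 → W6
  W1 is a chain here and W1 is conditioned on, so the path is blocked at W1.
Path 4: W4 ← W1 ← W0 → W2 → W3 → W5 → W6
  W1 is a chain here and W1 is conditioned on, so the path is blocked at W1.
Path 5: W4 ← W1 ← W0 → W2 → W5 → W6
  W1 is a chain here and W1 is conditioned on, so the path is blocked at W1.
Path 6: W4 ← W1 ← W0 → W2 → W5 ← W3 → W6
  W1 is a chain here and W1 is conditioned on, so the path is blocked at W1.
Every path is blocked, so W4 and W6 are d-separated given {W0, W1, W3, W5}.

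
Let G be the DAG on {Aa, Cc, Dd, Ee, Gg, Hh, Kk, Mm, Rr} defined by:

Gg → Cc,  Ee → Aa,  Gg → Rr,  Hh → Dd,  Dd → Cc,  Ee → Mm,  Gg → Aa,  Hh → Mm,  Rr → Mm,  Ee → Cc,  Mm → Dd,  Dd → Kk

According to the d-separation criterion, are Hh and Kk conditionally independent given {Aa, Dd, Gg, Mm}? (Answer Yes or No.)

We examine all 6 paths between Hh and Kk:
  1. Hh → Dd → Kk — Dd:chain[blocks] ⇒ blocked
  2. Hh → Mm ← Rr ← Gg → Aa ← Ee → Cc ← Dd → Kk — Mm:collider[open]; Rr:chain[open]; Gg:fork[blocks]; Aa:collider[open]; Ee:fork[open]; Cc:collider[blocks]; Dd:fork[blocks] ⇒ blocked
  3. Hh → Mm ← Rr ← Gg → Cc ← Dd → Kk — Mm:collider[open]; Rr:chain[open]; Gg:fork[blocks]; Cc:collider[blocks]; Dd:fork[blocks] ⇒ blocked
  4. Hh → Mm → Dd → Kk — Mm:chain[blocks]; Dd:chain[blocks] ⇒ blocked
  5. Hh → Mm ← Ee → Aa ← Gg → Cc ← Dd → Kk — Mm:collider[open]; Ee:fork[open]; Aa:collider[open]; Gg:fork[blocks]; Cc:collider[blocks]; Dd:fork[blocks] ⇒ blocked
  6. Hh → Mm ← Ee → Cc ← Dd → Kk — Mm:collider[open]; Ee:fork[open]; Cc:collider[blocks]; Dd:fork[blocks] ⇒ blocked
All paths are blocked; Hh ⊥ Kk | {Aa, Dd, Gg, Mm} holds.

Yes — Hh and Kk are d-separated given {Aa, Dd, Gg, Mm}.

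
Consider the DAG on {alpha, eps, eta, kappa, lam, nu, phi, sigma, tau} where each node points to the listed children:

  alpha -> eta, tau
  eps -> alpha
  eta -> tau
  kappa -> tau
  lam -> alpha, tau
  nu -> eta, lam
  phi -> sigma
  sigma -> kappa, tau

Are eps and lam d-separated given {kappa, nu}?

Yes

There are 5 undirected paths between eps and lam; checking each against the conditioning set {kappa, nu}:
Path 1: eps → alpha → tau ← eta ← nu → lam
  tau is a collider here and neither tau nor any of its descendants is conditioned on, so the collider stays closed — the path is blocked at tau.
Path 2: eps → alpha → tau ← lam
  tau is a collider here and neither tau nor any of its descendants is conditioned on, so the collider stays closed — the path is blocked at tau.
Path 3: eps → alpha → eta ← nu → lam
  eta is a collider here and neither eta nor any of its descendants is conditioned on, so the collider stays closed — the path is blocked at eta.
Path 4: eps → alpha → eta → tau ← lam
  tau is a collider here and neither tau nor any of its descendants is conditioned on, so the collider stays closed — the path is blocked at tau.
Path 5: eps → alpha ← lam
  alpha is a collider here and neither alpha nor any of its descendants is conditioned on, so the collider stays closed — the path is blocked at alpha.
All paths are blocked; eps ⊥ lam | {kappa, nu} holds.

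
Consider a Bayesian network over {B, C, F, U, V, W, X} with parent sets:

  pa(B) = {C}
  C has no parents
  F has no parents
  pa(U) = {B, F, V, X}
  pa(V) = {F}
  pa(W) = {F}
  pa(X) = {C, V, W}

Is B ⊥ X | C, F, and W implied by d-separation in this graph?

We examine all 6 paths between B and X:
Path 1: B → U ← V → X
  U is a collider here and neither U nor any of its descendants is conditioned on, so the collider stays closed — the path is blocked at U.
Path 2: B → U ← V ← F → W → X
  U is a collider here and neither U nor any of its descendants is conditioned on, so the collider stays closed — the path is blocked at U.
Path 3: B → U ← X
  U is a collider here and neither U nor any of its descendants is conditioned on, so the collider stays closed — the path is blocked at U.
Path 4: B → U ← F → V → X
  U is a collider here and neither U nor any of its descendants is conditioned on, so the collider stays closed — the path is blocked at U.
Path 5: B → U ← F → W → X
  U is a collider here and neither U nor any of its descendants is conditioned on, so the collider stays closed — the path is blocked at U.
Path 6: B ← C → X
  C is a fork here and C is conditioned on, so the path is blocked at C.
All paths are blocked; B ⊥ X | {C, F, W} holds.

Yes — B and X are d-separated given {C, F, W}.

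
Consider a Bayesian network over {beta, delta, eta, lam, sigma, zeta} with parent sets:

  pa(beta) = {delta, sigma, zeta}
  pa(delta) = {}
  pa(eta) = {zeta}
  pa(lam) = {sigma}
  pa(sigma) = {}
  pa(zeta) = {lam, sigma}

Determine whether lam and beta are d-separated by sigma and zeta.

Yes — lam and beta are d-separated given {sigma, zeta}.

Enumerating the 4 paths from lam to beta and testing each for blocking by {sigma, zeta}:
Path 1: lam → zeta → beta
  zeta is a chain here and zeta is conditioned on, so the path is blocked at zeta.
Path 2: lam → zeta ← sigma → beta
  sigma is a fork here and sigma is conditioned on, so the path is blocked at sigma.
Path 3: lam ← sigma → beta
  sigma is a fork here and sigma is conditioned on, so the path is blocked at sigma.
Path 4: lam ← sigma → zeta → beta
  sigma is a fork here and sigma is conditioned on, so the path is blocked at sigma.
All paths are blocked; lam ⊥ beta | {sigma, zeta} holds.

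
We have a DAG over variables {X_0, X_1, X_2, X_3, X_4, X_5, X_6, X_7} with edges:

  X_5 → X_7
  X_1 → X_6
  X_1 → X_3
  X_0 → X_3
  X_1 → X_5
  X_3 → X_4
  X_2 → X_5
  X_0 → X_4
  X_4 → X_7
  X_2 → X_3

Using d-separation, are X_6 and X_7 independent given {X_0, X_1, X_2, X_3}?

Yes — X_6 and X_7 are d-separated given {X_0, X_1, X_2, X_3}.

We examine all 6 paths between X_6 and X_7:
Path 1: X_6 ← X_1 → X_5 ← X_2 → X_3 → X_4 → X_7
  X_1 is a fork here and X_1 is conditioned on, so the path is blocked at X_1.
Path 2: X_6 ← X_1 → X_5 ← X_2 → X_3 ← X_0 → X_4 → X_7
  X_1 is a fork here and X_1 is conditioned on, so the path is blocked at X_1.
Path 3: X_6 ← X_1 → X_5 → X_7
  X_1 is a fork here and X_1 is conditioned on, so the path is blocked at X_1.
Path 4: X_6 ← X_1 → X_3 ← X_2 → X_5 → X_7
  X_1 is a fork here and X_1 is conditioned on, so the path is blocked at X_1.
Path 5: X_6 ← X_1 → X_3 → X_4 → X_7
  X_1 is a fork here and X_1 is conditioned on, so the path is blocked at X_1.
Path 6: X_6 ← X_1 → X_3 ← X_0 → X_4 → X_7
  X_1 is a fork here and X_1 is conditioned on, so the path is blocked at X_1.
Since every path is blocked, d-separation holds.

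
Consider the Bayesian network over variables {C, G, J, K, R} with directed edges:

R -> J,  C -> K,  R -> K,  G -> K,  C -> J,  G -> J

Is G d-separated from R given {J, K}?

We examine all 4 paths between G and R:
Path 1: G → J ← R
  J is a collider and J is conditioned on, which opens it — no node blocks this path, so it is active.
Path 2: G → J ← C → K ← R
  J is a collider and J is conditioned on, which opens it; C is a fork and C is not conditioned on; K is a collider and K is conditioned on, which opens it — no node blocks this path, so it is active.
Path 3: G → K ← R
  K is a collider and K is conditioned on, which opens it — no node blocks this path, so it is active.
Path 4: G → K ← C → J ← R
  K is a collider and K is conditioned on, which opens it; C is a fork and C is not conditioned on; J is a collider and J is conditioned on, which opens it — no node blocks this path, so it is active.
Since the path G → J ← R is active, G and R are not d-separated given {J, K}.

No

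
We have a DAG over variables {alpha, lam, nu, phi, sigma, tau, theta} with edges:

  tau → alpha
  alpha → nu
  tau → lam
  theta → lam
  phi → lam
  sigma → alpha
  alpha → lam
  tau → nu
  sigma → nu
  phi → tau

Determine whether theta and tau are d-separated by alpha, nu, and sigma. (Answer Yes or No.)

Enumerating the 5 paths from theta to tau and testing each for blocking by {alpha, nu, sigma}:
Path 1: theta → lam ← alpha ← sigma → nu ← tau
  lam is a collider here and neither lam nor any of its descendants is conditioned on, so the collider stays closed — the path is blocked at lam.
Path 2: theta → lam ← alpha → nu ← tau
  lam is a collider here and neither lam nor any of its descendants is conditioned on, so the collider stays closed — the path is blocked at lam.
Path 3: theta → lam ← alpha ← tau
  lam is a collider here and neither lam nor any of its descendants is conditioned on, so the collider stays closed — the path is blocked at lam.
Path 4: theta → lam ← tau
  lam is a collider here and neither lam nor any of its descendants is conditioned on, so the collider stays closed — the path is blocked at lam.
Path 5: theta → lam ← phi → tau
  lam is a collider here and neither lam nor any of its descendants is conditioned on, so the collider stays closed — the path is blocked at lam.
Since every path is blocked, d-separation holds.

Yes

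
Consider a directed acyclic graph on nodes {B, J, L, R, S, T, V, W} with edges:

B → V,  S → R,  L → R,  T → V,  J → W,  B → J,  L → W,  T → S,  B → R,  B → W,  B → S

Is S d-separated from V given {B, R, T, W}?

Yes

There are 5 undirected paths between S and V; checking each against the conditioning set {B, R, T, W}:
Path 1: S → R ← L → W ← J ← B → V
  B is a fork here and B is conditioned on, so the path is blocked at B.
Path 2: S → R ← L → W ← B → V
  B is a fork here and B is conditioned on, so the path is blocked at B.
Path 3: S → R ← B → V
  B is a fork here and B is conditioned on, so the path is blocked at B.
Path 4: S ← T → V
  T is a fork here and T is conditioned on, so the path is blocked at T.
Path 5: S ← B → V
  B is a fork here and B is conditioned on, so the path is blocked at B.
Since every path is blocked, d-separation holds.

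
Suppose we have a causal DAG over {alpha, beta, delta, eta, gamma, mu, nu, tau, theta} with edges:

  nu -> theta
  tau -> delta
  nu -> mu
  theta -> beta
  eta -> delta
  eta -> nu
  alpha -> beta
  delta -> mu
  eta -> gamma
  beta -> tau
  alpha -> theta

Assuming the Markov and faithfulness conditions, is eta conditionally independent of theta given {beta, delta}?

No

6 paths connect eta and theta; each must be blocked for d-separation to hold:
Path 1: eta → nu → mu ← delta ← tau ← beta ← theta
  mu is a collider here and neither mu nor any of its descendants is conditioned on, so the collider stays closed — the path is blocked at mu.
Path 2: eta → nu → mu ← delta ← tau ← beta ← alpha → theta
  mu is a collider here and neither mu nor any of its descendants is conditioned on, so the collider stays closed — the path is blocked at mu.
Path 3: eta → nu → theta
  nu is a chain and nu is not conditioned on — no node blocks this path, so it is active.
Path 4: eta → delta → mu ← nu → theta
  delta is a chain here and delta is conditioned on, so the path is blocked at delta.
Path 5: eta → delta ← tau ← beta ← theta
  beta is a chain here and beta is conditioned on, so the path is blocked at beta.
Path 6: eta → delta ← tau ← beta ← alpha → theta
  beta is a chain here and beta is conditioned on, so the path is blocked at beta.
Since the path eta → nu → theta is active, eta and theta are not d-separated given {beta, delta}.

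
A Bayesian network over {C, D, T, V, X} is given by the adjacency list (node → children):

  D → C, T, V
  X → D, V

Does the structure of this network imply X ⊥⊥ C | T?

No

Enumerating the 2 paths from X to C and testing each for blocking by {T}:
  1. X → D → C — D:chain[open] ⇒ active
  2. X → V ← D → C — V:collider[blocks]; D:fork[open] ⇒ blocked
Because an active path exists, X and C are not d-separated.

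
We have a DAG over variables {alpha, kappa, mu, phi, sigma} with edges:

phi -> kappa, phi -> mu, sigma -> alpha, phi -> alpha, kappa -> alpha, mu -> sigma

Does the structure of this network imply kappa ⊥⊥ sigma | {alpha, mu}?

No — kappa and sigma are not d-separated given {alpha, mu}.

Enumerating the 4 paths from kappa to sigma and testing each for blocking by {alpha, mu}:
Path 1: kappa → alpha ← phi → mu → sigma
  mu is a chain here and mu is conditioned on, so the path is blocked at mu.
Path 2: kappa → alpha ← sigma
  alpha is a collider and alpha is conditioned on, which opens it — no node blocks this path, so it is active.
Path 3: kappa ← phi → mu → sigma
  mu is a chain here and mu is conditioned on, so the path is blocked at mu.
Path 4: kappa ← phi → alpha ← sigma
  phi is a fork and phi is not conditioned on; alpha is a collider and alpha is conditioned on, which opens it — no node blocks this path, so it is active.
At least one path is unblocked, so d-separation fails.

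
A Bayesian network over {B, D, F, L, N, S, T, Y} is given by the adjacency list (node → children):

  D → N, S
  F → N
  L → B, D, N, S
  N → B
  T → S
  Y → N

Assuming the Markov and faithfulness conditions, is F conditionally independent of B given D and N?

There are 4 undirected paths between F and B; checking each against the conditioning set {D, N}:
Path 1: F → N ← D ← L → B
  D is a chain here and D is conditioned on, so the path is blocked at D.
Path 2: F → N ← D → S ← L → B
  D is a fork here and D is conditioned on, so the path is blocked at D.
Path 3: F → N → B
  N is a chain here and N is conditioned on, so the path is blocked at N.
Path 4: F → N ← L → B
  N is a collider and N is conditioned on, which opens it; L is a fork and L is not conditioned on — no node blocks this path, so it is active.
At least one path is unblocked, so d-separation fails.

No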